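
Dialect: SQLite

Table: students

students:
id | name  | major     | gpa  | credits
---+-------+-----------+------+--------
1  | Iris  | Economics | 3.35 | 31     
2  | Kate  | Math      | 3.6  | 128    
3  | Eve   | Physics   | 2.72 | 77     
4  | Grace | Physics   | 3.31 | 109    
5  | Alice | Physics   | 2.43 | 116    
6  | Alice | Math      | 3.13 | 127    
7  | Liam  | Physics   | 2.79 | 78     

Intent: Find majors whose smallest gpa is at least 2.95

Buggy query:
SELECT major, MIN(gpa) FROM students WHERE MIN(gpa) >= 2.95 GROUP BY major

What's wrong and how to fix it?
Bug: Aggregates like MIN are computed per group after WHERE runs

Fix: Replace WHERE with HAVING after the GROUP BY

Corrected query:
SELECT major, MIN(gpa) FROM students GROUP BY major HAVING MIN(gpa) >= 2.95

Result:
major     | MIN(gpa)
----------+---------
Economics | 3.35    
Math      | 3.13    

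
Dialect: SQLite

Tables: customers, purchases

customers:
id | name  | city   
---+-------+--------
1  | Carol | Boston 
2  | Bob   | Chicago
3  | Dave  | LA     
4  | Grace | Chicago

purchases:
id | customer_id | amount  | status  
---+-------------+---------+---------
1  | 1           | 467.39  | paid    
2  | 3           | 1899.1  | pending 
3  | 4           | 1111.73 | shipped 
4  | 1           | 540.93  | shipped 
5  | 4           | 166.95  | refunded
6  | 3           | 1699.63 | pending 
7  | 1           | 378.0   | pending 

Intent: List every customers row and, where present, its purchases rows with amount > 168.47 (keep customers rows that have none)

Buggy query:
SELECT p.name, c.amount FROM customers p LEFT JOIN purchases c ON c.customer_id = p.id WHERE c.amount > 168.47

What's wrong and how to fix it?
Bug: A WHERE condition on the right-hand table after LEFT JOIN drops unmatched parents

Fix: Move the right-table condition into the ON clause so unmatched parents are kept

Corrected query:
SELECT p.name, c.amount FROM customers p LEFT JOIN purchases c ON c.customer_id = p.id AND c.amount > 168.47

Result:
name  | amount 
------+--------
Carol | 378    
Carol | 467.39 
Carol | 540.93 
Bob   | NULL   
Dave  | 1699.63
Dave  | 1899.1 
Grace | 1111.73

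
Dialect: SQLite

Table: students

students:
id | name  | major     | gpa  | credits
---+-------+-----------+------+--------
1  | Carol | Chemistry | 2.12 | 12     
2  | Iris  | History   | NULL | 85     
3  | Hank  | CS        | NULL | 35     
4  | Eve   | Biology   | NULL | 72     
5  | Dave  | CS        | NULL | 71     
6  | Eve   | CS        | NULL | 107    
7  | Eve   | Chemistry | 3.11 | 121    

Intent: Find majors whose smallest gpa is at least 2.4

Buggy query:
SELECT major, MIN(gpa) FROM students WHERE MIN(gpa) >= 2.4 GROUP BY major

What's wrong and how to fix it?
Bug: Aggregates like MIN are computed per group after WHERE runs

Fix: Replace WHERE with HAVING after the GROUP BY

Corrected query:
SELECT major, MIN(gpa) FROM students GROUP BY major HAVING MIN(gpa) >= 2.4

Result:
(no rows)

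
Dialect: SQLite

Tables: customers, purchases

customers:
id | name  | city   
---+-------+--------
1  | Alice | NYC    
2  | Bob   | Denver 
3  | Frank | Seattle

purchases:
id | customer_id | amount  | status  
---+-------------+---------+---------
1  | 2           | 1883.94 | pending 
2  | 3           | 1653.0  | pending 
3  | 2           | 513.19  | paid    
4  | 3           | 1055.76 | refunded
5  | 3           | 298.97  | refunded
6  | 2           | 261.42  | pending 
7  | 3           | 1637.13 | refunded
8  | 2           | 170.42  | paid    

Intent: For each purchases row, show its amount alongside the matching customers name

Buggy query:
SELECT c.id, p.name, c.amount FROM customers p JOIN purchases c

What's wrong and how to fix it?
Bug: JOIN with no ON clause produces a cartesian product; every purchases row pairs with every customers row

Fix: Add ON c.customer_id = p.id to the JOIN

Corrected query:
SELECT c.id, p.name, c.amount FROM customers p JOIN purchases c ON c.customer_id = p.id

Result:
id | name  | amount 
---+-------+--------
1  | Bob   | 1883.94
2  | Frank | 1653   
3  | Bob   | 513.19 
4  | Frank | 1055.76
5  | Frank | 298.97 
6  | Bob   | 261.42 
7  | Frank | 1637.13
8  | Bob   | 170.42 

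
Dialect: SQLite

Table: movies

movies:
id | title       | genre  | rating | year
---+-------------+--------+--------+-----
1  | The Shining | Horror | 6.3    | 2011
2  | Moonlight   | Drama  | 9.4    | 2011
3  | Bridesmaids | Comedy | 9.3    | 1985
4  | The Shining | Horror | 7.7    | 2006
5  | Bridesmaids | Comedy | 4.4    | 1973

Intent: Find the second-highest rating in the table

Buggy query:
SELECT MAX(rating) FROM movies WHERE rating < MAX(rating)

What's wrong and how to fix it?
Bug: The inner MAX is an aggregate inside WHERE, which is not allowed

Fix: Put the inner MAX in a scalar subquery

Corrected query:
SELECT MAX(rating) FROM movies WHERE rating < (SELECT MAX(rating) FROM movies)

Result:
MAX(rating)
-----------
9.3        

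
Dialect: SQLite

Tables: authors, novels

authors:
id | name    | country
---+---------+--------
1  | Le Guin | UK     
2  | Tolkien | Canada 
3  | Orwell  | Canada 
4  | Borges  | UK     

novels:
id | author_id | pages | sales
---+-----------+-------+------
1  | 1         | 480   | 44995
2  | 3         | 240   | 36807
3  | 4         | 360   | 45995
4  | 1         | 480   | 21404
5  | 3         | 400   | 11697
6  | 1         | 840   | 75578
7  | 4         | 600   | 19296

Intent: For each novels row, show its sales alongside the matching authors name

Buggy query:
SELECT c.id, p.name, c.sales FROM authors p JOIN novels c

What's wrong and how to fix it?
Bug: Missing join condition: each novels row is matched to all authors rows instead of just its own

Fix: Specify the join condition linking the foreign key to the parent id

Corrected query:
SELECT c.id, p.name, c.sales FROM authors p JOIN novels c ON c.author_id = p.id

Result:
id | name    | sales
---+---------+------
1  | Le Guin | 44995
2  | Orwell  | 36807
3  | Borges  | 45995
4  | Le Guin | 21404
5  | Orwell  | 11697
6  | Le Guin | 75578
7  | Borges  | 19296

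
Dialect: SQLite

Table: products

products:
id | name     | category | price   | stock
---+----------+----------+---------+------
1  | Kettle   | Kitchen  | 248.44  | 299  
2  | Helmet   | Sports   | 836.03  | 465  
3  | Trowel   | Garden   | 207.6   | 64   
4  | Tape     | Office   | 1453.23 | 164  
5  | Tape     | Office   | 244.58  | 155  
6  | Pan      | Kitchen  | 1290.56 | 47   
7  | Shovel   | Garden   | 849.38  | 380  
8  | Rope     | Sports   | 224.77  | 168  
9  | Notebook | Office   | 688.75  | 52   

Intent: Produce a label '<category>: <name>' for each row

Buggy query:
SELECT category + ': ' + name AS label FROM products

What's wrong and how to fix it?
Bug: '+' is numeric addition; on text columns SQLite converts them to 0 instead of concatenating

Fix: Use the || operator for string concatenation

Corrected query:
SELECT category || ': ' || name AS label FROM products

Result:
label           
----------------
Kitchen: Kettle 
Sports: Helmet  
Garden: Trowel  
Office: Tape    
Office: Tape    
Kitchen: Pan    
Garden: Shovel  
Sports: Rope    
Office: Notebook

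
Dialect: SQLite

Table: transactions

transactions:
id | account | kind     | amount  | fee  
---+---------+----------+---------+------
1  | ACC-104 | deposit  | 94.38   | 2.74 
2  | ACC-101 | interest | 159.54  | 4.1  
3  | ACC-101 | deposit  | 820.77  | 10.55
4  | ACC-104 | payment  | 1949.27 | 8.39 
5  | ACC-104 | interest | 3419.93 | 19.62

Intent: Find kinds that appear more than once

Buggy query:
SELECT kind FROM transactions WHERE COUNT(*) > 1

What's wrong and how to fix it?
Bug: COUNT(*) is an aggregate and cannot be used in WHERE

Fix: GROUP BY kind, then filter groups with HAVING COUNT(*) > 1

Corrected query:
SELECT kind FROM transactions GROUP BY kind HAVING COUNT(*) > 1

Result:
kind    
--------
deposit 
interest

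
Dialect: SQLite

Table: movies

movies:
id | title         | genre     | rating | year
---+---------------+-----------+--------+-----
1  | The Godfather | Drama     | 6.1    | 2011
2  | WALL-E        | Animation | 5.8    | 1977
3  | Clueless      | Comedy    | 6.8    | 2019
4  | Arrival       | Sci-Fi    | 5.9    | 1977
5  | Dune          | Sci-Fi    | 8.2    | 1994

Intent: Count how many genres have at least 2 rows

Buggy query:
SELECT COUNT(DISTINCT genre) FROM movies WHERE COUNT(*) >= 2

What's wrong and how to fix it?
Bug: COUNT(*) cannot appear in WHERE; the per-group count doesn't exist yet

Fix: Use a subquery that GROUPs and filters with HAVING, then count its rows

Corrected query:
SELECT COUNT(*) FROM (SELECT genre FROM movies GROUP BY genre HAVING COUNT(*) >= 2)

Result:
COUNT(*)
--------
1       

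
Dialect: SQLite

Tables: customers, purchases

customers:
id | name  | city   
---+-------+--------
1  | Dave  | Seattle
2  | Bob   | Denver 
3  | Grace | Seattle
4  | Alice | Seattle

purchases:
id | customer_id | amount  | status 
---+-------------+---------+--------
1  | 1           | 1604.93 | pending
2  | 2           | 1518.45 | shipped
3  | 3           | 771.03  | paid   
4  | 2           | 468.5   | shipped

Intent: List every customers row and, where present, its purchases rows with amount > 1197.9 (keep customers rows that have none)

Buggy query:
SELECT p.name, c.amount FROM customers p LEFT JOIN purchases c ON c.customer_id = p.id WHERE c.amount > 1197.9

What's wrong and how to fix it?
Bug: Filtering c.amount in WHERE discards the NULL rows produced by LEFT JOIN, turning it into an inner join

Fix: Move the right-table condition into the ON clause so unmatched parents are kept

Corrected query:
SELECT p.name, c.amount FROM customers p LEFT JOIN purchases c ON c.customer_id = p.id AND c.amount > 1197.9

Result:
name  | amount 
------+--------
Dave  | 1604.93
Bob   | 1518.45
Grace | NULL   
Alice | NULL   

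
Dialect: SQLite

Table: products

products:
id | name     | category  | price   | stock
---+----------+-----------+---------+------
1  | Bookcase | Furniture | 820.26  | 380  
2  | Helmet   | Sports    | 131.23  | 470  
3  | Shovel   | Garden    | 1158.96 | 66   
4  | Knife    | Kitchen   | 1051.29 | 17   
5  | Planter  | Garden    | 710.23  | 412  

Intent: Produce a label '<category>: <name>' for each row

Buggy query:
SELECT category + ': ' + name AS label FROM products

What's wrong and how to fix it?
Bug: '+' is numeric addition; on text columns SQLite converts them to 0 instead of concatenating

Fix: Replace + with || to concatenate text

Corrected query:
SELECT category || ': ' || name AS label FROM products

Result:
label              
-------------------
Furniture: Bookcase
Sports: Helmet     
Garden: Shovel     
Kitchen: Knife     
Garden: Planter    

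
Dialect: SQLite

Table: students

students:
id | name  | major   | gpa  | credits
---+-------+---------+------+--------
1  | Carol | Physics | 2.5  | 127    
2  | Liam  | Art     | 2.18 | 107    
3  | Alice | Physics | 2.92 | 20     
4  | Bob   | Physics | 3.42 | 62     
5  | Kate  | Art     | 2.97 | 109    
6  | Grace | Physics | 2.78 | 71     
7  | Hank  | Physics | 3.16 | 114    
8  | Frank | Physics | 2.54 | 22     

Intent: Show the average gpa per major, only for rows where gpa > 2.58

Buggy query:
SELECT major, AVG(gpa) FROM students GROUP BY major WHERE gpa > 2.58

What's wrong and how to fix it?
Bug: WHERE cannot follow GROUP BY

Fix: Place WHERE between FROM and GROUP BY

Corrected query:
SELECT major, AVG(gpa) FROM students WHERE gpa > 2.58 GROUP BY major

Result:
major   | AVG(gpa)
--------+---------
Art     | 2.97    
Physics | 3.07    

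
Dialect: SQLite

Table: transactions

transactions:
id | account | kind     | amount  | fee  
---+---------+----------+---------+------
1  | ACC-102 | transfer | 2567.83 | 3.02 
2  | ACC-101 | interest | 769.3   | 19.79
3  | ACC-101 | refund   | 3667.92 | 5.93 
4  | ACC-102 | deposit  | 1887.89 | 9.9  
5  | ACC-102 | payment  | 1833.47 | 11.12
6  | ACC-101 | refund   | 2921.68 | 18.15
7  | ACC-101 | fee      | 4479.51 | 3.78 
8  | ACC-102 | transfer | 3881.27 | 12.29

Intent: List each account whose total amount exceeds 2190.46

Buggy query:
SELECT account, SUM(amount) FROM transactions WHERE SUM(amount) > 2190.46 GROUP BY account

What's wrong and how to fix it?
Bug: WHERE runs before GROUP BY, so aggregates aren't available there

Fix: Use HAVING (which filters groups after aggregation) instead of WHERE

Corrected query:
SELECT account, SUM(amount) FROM transactions GROUP BY account HAVING SUM(amount) > 2190.46

Result:
account | SUM(amount)
--------+------------
ACC-101 | 11838.41   
ACC-102 | 10170.46   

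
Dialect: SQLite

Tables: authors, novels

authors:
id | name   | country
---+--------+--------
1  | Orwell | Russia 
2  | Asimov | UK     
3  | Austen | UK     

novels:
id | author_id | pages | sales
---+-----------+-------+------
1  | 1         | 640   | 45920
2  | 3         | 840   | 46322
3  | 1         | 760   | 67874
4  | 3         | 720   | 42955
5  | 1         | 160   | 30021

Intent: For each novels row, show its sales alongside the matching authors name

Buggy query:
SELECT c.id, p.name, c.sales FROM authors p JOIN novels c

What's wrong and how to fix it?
Bug: JOIN with no ON clause produces a cartesian product; every novels row pairs with every authors row

Fix: Specify the join condition linking the foreign key to the parent id

Corrected query:
SELECT c.id, p.name, c.sales FROM authors p JOIN novels c ON c.author_id = p.id

Result:
id | name   | sales
---+--------+------
1  | Orwell | 45920
2  | Austen | 46322
3  | Orwell | 67874
4  | Austen | 42955
5  | Orwell | 30021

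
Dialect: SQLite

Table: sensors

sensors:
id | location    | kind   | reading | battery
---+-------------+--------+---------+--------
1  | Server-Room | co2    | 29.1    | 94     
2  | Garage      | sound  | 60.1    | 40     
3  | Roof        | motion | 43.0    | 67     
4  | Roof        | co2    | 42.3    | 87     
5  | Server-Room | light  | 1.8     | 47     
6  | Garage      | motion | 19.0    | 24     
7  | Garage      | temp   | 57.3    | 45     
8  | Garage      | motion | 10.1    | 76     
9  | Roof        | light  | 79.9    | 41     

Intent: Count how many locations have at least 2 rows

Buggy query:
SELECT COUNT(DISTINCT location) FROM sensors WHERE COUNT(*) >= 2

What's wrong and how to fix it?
Bug: COUNT(*) cannot appear in WHERE; the per-group count doesn't exist yet

Fix: Use a subquery that GROUPs and filters with HAVING, then count its rows

Corrected query:
SELECT COUNT(*) FROM (SELECT location FROM sensors GROUP BY location HAVING COUNT(*) >= 2)

Result:
COUNT(*)
--------
3       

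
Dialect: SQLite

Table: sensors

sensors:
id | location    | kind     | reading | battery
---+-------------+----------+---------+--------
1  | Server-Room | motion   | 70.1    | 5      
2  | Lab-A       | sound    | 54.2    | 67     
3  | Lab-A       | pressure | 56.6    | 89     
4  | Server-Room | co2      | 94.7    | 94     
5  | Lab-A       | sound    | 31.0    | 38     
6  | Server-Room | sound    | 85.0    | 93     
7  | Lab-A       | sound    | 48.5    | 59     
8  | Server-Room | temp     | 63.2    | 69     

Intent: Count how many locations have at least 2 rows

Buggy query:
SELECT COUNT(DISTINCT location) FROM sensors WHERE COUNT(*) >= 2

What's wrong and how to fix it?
Bug: WHERE filters individual rows, not groups, so a group-level COUNT is invalid there

Fix: Use a subquery that GROUPs and filters with HAVING, then count its rows

Corrected query:
SELECT COUNT(*) FROM (SELECT location FROM sensors GROUP BY location HAVING COUNT(*) >= 2)

Result:
COUNT(*)
--------
2       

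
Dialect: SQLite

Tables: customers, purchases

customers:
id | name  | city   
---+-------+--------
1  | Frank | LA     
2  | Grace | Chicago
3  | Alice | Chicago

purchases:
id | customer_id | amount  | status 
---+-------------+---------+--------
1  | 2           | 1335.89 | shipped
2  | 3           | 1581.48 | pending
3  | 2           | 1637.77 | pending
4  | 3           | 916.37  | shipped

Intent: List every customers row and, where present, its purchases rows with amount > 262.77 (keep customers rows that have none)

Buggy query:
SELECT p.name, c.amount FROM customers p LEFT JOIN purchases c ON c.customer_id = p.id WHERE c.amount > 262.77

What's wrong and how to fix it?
Bug: Filtering c.amount in WHERE discards the NULL rows produced by LEFT JOIN, turning it into an inner join

Fix: Move the right-table condition into the ON clause so unmatched parents are kept

Corrected query:
SELECT p.name, c.amount FROM customers p LEFT JOIN purchases c ON c.customer_id = p.id AND c.amount > 262.77

Result:
name  | amount 
------+--------
Frank | NULL   
Grace | 1335.89
Grace | 1637.77
Alice | 916.37 
Alice | 1581.48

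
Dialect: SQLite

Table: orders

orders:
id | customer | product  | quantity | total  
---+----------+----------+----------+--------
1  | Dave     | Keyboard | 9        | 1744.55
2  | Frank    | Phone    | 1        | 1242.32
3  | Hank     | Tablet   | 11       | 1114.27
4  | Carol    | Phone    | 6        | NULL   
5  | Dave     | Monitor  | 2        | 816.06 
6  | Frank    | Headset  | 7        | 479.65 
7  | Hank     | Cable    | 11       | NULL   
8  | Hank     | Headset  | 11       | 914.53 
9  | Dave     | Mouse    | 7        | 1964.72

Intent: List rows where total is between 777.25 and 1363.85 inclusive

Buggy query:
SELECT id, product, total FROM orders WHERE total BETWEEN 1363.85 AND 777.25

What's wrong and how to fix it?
Bug: The bounds are reversed; BETWEEN a AND b requires a <= b to match anything

Fix: Swap the bounds so the smaller value comes first

Corrected query:
SELECT id, product, total FROM orders WHERE total BETWEEN 777.25 AND 1363.85

Result:
id | product | total  
---+---------+--------
2  | Phone   | 1242.32
3  | Tablet  | 1114.27
5  | Monitor | 816.06 
8  | Headset | 914.53 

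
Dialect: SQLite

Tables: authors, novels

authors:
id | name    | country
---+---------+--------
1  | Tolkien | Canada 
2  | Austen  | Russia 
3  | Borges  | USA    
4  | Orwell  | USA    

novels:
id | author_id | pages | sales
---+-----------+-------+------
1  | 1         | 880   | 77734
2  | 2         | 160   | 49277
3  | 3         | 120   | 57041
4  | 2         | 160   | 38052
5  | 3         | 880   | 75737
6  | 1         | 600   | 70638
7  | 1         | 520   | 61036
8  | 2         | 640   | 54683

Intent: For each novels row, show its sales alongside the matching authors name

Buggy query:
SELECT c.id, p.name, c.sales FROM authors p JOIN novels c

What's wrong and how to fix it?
Bug: JOIN with no ON clause produces a cartesian product; every novels row pairs with every authors row

Fix: Specify the join condition linking the foreign key to the parent id

Corrected query:
SELECT c.id, p.name, c.sales FROM authors p JOIN novels c ON c.author_id = p.id

Result:
id | name    | sales
---+---------+------
1  | Tolkien | 77734
2  | Austen  | 49277
3  | Borges  | 57041
4  | Austen  | 38052
5  | Borges  | 75737
6  | Tolkien | 70638
7  | Tolkien | 61036
8  | Austen  | 54683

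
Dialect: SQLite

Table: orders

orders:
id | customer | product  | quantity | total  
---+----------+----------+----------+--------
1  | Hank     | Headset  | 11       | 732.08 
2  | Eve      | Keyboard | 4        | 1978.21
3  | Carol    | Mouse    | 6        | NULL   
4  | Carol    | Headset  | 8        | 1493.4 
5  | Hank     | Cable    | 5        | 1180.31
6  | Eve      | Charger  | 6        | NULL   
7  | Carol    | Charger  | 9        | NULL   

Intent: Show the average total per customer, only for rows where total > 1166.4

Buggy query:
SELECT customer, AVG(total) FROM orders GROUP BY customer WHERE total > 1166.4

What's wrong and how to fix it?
Bug: WHERE cannot follow GROUP BY

Fix: Place WHERE between FROM and GROUP BY

Corrected query:
SELECT customer, AVG(total) FROM orders WHERE total > 1166.4 GROUP BY customer

Result:
customer | AVG(total)
---------+-----------
Carol    | 1493.4    
Eve      | 1978.21   
Hank     | 1180.31   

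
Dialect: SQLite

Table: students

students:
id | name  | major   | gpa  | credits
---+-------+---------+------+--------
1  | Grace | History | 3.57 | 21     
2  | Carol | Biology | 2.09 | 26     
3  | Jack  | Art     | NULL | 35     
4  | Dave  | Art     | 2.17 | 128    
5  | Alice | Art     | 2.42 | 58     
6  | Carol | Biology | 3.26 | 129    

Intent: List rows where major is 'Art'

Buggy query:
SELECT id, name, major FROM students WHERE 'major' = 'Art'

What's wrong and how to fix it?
Bug: Single quotes denote string literals in SQL; the column name is being compared as a constant string

Fix: Reference the column as major without single quotes

Corrected query:
SELECT id, name, major FROM students WHERE major = 'Art'

Result:
id | name  | major
---+-------+------
3  | Jack  | Art  
4  | Dave  | Art  
5  | Alice | Art  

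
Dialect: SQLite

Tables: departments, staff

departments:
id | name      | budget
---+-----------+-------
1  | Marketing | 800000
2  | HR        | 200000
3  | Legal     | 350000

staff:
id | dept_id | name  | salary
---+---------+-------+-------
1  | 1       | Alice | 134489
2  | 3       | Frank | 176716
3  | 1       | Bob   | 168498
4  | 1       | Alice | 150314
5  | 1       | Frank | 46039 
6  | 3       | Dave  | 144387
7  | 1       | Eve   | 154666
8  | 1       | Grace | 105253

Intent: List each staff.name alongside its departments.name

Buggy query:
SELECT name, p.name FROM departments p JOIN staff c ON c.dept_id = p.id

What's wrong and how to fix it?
Bug: Both tables have a 'name' column; the unqualified reference is ambiguous

Fix: Prefix ambiguous columns with the table alias

Corrected query:
SELECT c.name, p.name FROM departments p JOIN staff c ON c.dept_id = p.id

Result:
name  | name     
------+----------
Alice | Marketing
Frank | Legal    
Bob   | Marketing
Alice | Marketing
Frank | Marketing
Dave  | Legal    
Eve   | Marketing
Grace | Marketing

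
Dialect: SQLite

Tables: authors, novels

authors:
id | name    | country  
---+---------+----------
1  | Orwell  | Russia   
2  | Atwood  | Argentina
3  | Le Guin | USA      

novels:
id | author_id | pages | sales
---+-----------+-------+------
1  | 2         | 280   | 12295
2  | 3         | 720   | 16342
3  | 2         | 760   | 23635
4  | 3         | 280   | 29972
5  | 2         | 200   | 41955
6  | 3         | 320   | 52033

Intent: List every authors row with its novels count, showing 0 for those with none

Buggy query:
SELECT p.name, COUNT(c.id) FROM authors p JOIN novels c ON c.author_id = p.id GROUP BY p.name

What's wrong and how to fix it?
Bug: An inner join excludes parents with zero children

Fix: Use LEFT JOIN so parents without children still appear (COUNT(c.id) gives 0)

Corrected query:
SELECT p.name, COUNT(c.id) FROM authors p LEFT JOIN novels c ON c.author_id = p.id GROUP BY p.name

Result:
name    | COUNT(c.id)
--------+------------
Atwood  | 3          
Le Guin | 3          
Orwell  | 0          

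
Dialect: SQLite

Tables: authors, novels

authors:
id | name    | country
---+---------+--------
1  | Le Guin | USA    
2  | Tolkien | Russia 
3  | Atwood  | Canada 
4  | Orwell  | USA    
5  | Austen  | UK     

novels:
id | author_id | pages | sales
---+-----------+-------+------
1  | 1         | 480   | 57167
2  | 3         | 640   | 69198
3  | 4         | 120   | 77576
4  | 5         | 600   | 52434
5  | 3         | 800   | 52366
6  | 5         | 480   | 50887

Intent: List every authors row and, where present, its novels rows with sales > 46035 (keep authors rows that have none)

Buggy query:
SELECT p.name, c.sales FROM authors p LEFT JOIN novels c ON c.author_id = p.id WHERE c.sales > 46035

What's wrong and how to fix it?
Bug: Filtering c.sales in WHERE discards the NULL rows produced by LEFT JOIN, turning it into an inner join

Fix: Move the right-table condition into the ON clause so unmatched parents are kept

Corrected query:
SELECT p.name, c.sales FROM authors p LEFT JOIN novels c ON c.author_id = p.id AND c.sales > 46035

Result:
name    | sales
--------+------
Le Guin | 57167
Tolkien | NULL 
Atwood  | 52366
Atwood  | 69198
Orwell  | 77576
Austen  | 50887
Austen  | 52434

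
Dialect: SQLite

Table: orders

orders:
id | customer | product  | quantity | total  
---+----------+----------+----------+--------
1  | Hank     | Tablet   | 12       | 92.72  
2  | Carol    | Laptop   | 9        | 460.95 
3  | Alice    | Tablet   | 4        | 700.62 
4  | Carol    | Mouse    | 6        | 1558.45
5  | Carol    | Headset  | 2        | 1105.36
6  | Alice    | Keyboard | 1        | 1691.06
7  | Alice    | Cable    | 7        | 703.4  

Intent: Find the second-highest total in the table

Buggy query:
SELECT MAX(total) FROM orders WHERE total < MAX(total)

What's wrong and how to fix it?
Bug: MAX(total) on the right of the comparison is an aggregate-in-WHERE error

Fix: Put the inner MAX in a scalar subquery

Corrected query:
SELECT MAX(total) FROM orders WHERE total < (SELECT MAX(total) FROM orders)

Result:
MAX(total)
----------
1558.45   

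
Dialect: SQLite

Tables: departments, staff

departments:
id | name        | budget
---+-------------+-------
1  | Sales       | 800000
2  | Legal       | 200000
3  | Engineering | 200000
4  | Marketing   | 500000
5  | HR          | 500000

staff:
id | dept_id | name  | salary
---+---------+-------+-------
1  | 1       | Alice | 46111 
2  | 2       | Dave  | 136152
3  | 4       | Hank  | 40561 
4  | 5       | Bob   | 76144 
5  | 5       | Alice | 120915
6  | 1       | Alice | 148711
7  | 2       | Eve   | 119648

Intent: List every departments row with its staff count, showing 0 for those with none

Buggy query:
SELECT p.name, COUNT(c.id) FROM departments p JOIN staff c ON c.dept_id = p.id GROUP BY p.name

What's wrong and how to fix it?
Bug: An inner join excludes parents with zero children

Fix: Use LEFT JOIN so parents without children still appear (COUNT(c.id) gives 0)

Corrected query:
SELECT p.name, COUNT(c.id) FROM departments p LEFT JOIN staff c ON c.dept_id = p.id GROUP BY p.name

Result:
name        | COUNT(c.id)
------------+------------
Engineering | 0          
HR          | 2          
Legal       | 2          
Marketing   | 1          
Sales       | 2          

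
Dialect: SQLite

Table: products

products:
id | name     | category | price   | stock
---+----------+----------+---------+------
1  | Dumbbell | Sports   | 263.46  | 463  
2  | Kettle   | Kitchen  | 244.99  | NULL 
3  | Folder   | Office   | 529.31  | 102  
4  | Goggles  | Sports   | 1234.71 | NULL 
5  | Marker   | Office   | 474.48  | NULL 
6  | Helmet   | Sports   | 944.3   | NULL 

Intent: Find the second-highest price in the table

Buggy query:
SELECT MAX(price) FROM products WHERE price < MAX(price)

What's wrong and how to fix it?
Bug: MAX(price) on the right of the comparison is an aggregate-in-WHERE error

Fix: Put the inner MAX in a scalar subquery

Corrected query:
SELECT MAX(price) FROM products WHERE price < (SELECT MAX(price) FROM products)

Result:
MAX(price)
----------
944.3     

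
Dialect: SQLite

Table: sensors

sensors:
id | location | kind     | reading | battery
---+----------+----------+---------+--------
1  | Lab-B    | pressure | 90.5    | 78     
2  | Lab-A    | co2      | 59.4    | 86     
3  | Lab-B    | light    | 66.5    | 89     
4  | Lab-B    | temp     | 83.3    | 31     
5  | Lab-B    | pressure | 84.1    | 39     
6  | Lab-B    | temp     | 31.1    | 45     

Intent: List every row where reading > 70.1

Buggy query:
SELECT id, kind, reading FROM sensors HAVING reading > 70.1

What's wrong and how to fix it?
Bug: This is a non-aggregate query (no GROUP BY, no aggregates), so in SQLite the HAVING clause is invalid here; a row-level condition belongs in WHERE

Fix: Use WHERE for row-level filtering

Corrected query:
SELECT id, kind, reading FROM sensors WHERE reading > 70.1

Result:
id | kind     | reading
---+----------+--------
1  | pressure | 90.5   
4  | temp     | 83.3   
5  | pressure | 84.1   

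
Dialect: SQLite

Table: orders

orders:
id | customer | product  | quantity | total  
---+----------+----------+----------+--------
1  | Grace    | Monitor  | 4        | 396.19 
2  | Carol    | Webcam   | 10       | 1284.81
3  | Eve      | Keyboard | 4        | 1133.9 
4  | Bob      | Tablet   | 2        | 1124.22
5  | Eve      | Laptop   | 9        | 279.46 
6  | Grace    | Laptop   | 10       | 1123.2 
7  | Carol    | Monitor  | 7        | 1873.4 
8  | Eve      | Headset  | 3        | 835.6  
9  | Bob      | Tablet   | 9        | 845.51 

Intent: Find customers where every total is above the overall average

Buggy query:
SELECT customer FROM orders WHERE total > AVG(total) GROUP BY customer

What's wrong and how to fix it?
Bug: WHERE evaluates per row before aggregation, so AVG() is unavailable

Fix: Use a subquery for AVG and a HAVING MIN(...) filter so the condition holds for every row in the group

Corrected query:
SELECT customer FROM orders GROUP BY customer HAVING MIN(total) > (SELECT AVG(total) FROM orders)

Result:
customer
--------
Carol   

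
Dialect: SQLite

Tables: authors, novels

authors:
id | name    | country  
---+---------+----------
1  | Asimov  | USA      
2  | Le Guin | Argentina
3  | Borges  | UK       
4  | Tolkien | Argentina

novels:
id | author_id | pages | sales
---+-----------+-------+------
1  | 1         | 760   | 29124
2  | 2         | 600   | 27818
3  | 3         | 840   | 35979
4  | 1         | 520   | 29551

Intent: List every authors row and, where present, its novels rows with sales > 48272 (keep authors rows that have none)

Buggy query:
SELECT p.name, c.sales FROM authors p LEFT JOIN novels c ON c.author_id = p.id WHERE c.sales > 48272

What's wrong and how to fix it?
Bug: A WHERE condition on the right-hand table after LEFT JOIN drops unmatched parents

Fix: Move the right-table condition into the ON clause so unmatched parents are kept

Corrected query:
SELECT p.name, c.sales FROM authors p LEFT JOIN novels c ON c.author_id = p.id AND c.sales > 48272

Result:
name    | sales
--------+------
Asimov  | NULL 
Le Guin | NULL 
Borges  | NULL 
Tolkien | NULL 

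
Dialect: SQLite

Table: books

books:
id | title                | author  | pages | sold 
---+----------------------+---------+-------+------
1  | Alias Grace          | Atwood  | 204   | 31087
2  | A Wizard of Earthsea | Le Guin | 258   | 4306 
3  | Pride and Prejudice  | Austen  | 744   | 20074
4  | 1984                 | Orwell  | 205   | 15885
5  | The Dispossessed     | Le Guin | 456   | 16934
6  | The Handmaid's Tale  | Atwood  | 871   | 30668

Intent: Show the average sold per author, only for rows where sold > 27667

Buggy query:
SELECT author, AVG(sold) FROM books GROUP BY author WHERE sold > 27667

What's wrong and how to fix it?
Bug: WHERE cannot follow GROUP BY

Fix: Place WHERE between FROM and GROUP BY

Corrected query:
SELECT author, AVG(sold) FROM books WHERE sold > 27667 GROUP BY author

Result:
author | AVG(sold)
-------+----------
Atwood | 30877.5  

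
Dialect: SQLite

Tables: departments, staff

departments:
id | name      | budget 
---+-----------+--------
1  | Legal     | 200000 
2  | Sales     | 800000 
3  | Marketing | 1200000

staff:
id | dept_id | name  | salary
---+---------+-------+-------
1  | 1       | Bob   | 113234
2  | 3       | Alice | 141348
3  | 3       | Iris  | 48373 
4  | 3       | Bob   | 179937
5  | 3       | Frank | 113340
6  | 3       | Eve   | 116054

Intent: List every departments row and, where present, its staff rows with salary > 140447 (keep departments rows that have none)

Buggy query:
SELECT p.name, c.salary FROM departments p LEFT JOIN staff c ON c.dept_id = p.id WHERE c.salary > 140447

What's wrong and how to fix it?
Bug: Filtering c.salary in WHERE discards the NULL rows produced by LEFT JOIN, turning it into an inner join

Fix: Move the right-table condition into the ON clause so unmatched parents are kept

Corrected query:
SELECT p.name, c.salary FROM departments p LEFT JOIN staff c ON c.dept_id = p.id AND c.salary > 140447

Result:
name      | salary
----------+-------
Legal     | NULL  
Sales     | NULL  
Marketing | 141348
Marketing | 179937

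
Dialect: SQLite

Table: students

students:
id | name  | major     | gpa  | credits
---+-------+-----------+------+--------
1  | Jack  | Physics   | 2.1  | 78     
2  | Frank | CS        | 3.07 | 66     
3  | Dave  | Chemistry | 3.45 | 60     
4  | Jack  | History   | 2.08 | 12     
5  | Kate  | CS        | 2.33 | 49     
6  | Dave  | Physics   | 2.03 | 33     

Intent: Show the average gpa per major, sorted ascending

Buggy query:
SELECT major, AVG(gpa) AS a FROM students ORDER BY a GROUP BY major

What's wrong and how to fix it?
Bug: GROUP BY must precede ORDER BY

Fix: Reorder: SELECT … FROM … GROUP BY … ORDER BY …

Corrected query:
SELECT major, AVG(gpa) AS a FROM students GROUP BY major ORDER BY a

Result:
major     | a    
----------+------
Physics   | 2.065
History   | 2.08 
CS        | 2.7  
Chemistry | 3.45 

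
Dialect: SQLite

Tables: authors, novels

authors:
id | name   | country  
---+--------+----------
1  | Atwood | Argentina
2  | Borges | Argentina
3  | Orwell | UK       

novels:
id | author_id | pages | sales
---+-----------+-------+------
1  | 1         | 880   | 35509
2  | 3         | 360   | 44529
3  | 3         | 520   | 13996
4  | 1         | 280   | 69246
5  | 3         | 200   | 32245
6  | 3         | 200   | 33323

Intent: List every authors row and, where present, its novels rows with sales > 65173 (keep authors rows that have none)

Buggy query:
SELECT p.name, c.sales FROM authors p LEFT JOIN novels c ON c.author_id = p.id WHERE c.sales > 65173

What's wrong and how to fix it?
Bug: Filtering c.sales in WHERE discards the NULL rows produced by LEFT JOIN, turning it into an inner join

Fix: Move the right-table condition into the ON clause so unmatched parents are kept

Corrected query:
SELECT p.name, c.sales FROM authors p LEFT JOIN novels c ON c.author_id = p.id AND c.sales > 65173

Result:
name   | sales
-------+------
Atwood | 69246
Borges | NULL 
Orwell | NULL 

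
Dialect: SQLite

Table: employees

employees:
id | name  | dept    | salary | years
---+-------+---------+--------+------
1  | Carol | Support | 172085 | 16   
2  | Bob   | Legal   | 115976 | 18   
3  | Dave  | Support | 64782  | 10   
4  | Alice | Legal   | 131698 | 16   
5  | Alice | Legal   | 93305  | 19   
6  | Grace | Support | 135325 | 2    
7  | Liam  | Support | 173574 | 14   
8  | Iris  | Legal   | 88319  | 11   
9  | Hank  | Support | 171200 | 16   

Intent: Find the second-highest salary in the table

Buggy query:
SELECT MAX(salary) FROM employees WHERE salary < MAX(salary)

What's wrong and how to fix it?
Bug: MAX(salary) on the right of the comparison is an aggregate-in-WHERE error

Fix: Put the inner MAX in a scalar subquery

Corrected query:
SELECT MAX(salary) FROM employees WHERE salary < (SELECT MAX(salary) FROM employees)

Result:
MAX(salary)
-----------
172085     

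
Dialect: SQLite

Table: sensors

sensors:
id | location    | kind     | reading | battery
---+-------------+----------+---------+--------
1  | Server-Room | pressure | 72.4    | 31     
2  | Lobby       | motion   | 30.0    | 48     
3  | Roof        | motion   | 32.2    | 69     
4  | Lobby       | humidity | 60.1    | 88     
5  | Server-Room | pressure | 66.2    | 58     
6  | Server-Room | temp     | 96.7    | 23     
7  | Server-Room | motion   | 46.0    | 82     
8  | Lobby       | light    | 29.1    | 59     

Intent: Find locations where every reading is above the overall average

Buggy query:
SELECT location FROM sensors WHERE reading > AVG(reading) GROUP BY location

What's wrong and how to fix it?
Bug: AVG() is an aggregate; it can't sit directly in WHERE

Fix: Use a subquery for AVG and a HAVING MIN(...) filter so the condition holds for every row in the group

Corrected query:
SELECT location FROM sensors GROUP BY location HAVING MIN(reading) > (SELECT AVG(reading) FROM sensors)

Result:
(no rows)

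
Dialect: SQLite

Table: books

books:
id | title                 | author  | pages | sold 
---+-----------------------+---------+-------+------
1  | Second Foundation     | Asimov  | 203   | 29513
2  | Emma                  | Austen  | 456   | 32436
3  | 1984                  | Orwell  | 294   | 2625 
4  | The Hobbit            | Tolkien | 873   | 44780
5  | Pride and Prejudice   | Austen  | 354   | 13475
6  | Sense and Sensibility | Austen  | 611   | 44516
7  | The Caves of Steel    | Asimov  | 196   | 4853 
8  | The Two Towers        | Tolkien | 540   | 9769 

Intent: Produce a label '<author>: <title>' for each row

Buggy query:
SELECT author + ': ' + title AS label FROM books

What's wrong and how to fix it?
Bug: SQLite uses || for string concatenation; + coerces text to numbers (yielding 0)

Fix: Replace + with || to concatenate text

Corrected query:
SELECT author || ': ' || title AS label FROM books

Result:
label                        
-----------------------------
Asimov: Second Foundation    
Austen: Emma                 
Orwell: 1984                 
Tolkien: The Hobbit          
Austen: Pride and Prejudice  
Austen: Sense and Sensibility
Asimov: The Caves of Steel   
Tolkien: The Two Towers      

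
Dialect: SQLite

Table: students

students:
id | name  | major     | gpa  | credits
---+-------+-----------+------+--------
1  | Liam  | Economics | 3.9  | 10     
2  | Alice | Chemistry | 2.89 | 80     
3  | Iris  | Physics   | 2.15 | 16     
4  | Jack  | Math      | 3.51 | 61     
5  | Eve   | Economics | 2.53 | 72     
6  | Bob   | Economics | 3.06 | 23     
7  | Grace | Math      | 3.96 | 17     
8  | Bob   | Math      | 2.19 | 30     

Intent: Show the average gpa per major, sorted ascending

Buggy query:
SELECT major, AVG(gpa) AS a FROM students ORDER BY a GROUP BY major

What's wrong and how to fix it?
Bug: ORDER BY appears before GROUP BY; SQL clause order requires GROUP BY first

Fix: Move ORDER BY to the end, after GROUP BY

Corrected query:
SELECT major, AVG(gpa) AS a FROM students GROUP BY major ORDER BY a

Result:
major     | a       
----------+---------
Physics   | 2.15    
Chemistry | 2.89    
Economics | 3.163333
Math      | 3.22    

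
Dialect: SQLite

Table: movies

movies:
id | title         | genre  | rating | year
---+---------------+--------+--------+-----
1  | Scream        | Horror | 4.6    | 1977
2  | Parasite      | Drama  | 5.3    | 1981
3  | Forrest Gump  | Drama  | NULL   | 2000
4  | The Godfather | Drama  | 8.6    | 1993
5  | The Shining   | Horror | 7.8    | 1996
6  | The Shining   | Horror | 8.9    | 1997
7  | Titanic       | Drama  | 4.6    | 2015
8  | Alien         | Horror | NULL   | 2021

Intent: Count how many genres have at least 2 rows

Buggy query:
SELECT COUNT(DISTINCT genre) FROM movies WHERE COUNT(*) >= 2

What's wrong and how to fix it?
Bug: COUNT(*) cannot appear in WHERE; the per-group count doesn't exist yet

Fix: Group first with HAVING COUNT(*) >= 2, then COUNT the resulting groups

Corrected query:
SELECT COUNT(*) FROM (SELECT genre FROM movies GROUP BY genre HAVING COUNT(*) >= 2)

Result:
COUNT(*)
--------
2       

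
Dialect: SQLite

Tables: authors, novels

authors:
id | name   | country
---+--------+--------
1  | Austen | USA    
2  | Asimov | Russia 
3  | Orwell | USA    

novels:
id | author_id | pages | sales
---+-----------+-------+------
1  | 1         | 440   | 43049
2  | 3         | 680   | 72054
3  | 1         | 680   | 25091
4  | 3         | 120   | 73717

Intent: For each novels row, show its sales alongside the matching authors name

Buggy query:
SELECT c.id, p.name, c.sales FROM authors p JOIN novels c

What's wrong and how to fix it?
Bug: JOIN with no ON clause produces a cartesian product; every novels row pairs with every authors row

Fix: Add ON c.author_id = p.id to the JOIN

Corrected query:
SELECT c.id, p.name, c.sales FROM authors p JOIN novels c ON c.author_id = p.id

Result:
id | name   | sales
---+--------+------
1  | Austen | 43049
2  | Orwell | 72054
3  | Austen | 25091
4  | Orwell | 73717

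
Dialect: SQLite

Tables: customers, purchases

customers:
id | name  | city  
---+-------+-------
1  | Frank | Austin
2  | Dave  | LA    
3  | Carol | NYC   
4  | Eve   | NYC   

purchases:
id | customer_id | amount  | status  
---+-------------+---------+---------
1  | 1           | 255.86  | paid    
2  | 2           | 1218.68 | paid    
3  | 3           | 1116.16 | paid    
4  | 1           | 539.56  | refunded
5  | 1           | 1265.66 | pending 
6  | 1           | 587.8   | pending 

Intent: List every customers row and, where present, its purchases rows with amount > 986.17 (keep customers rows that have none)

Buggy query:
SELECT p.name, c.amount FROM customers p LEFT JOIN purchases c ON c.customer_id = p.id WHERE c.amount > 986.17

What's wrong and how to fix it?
Bug: Filtering c.amount in WHERE discards the NULL rows produced by LEFT JOIN, turning it into an inner join

Fix: Put 'c.amount > 986.17' in the JOIN's ON clause instead of WHERE

Corrected query:
SELECT p.name, c.amount FROM customers p LEFT JOIN purchases c ON c.customer_id = p.id AND c.amount > 986.17

Result:
name  | amount 
------+--------
Frank | 1265.66
Dave  | 1218.68
Carol | 1116.16
Eve   | NULL   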